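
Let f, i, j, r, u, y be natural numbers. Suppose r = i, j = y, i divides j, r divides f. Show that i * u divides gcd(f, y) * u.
r = i and r divides f, so i divides f. From j = y and i divides j, i divides y. i divides f, so i divides gcd(f, y). Then i * u divides gcd(f, y) * u.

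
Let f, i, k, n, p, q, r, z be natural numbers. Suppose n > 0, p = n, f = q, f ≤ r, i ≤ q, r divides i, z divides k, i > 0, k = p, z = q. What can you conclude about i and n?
i ≤ n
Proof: From k = p and p = n, k = n. f = q and f ≤ r, hence q ≤ r. r divides i and i > 0, so r ≤ i. q ≤ r, so q ≤ i. Since i ≤ q, q = i. From z = q and z divides k, q divides k. From q = i, i divides k. k = n, so i divides n. n > 0, so i ≤ n.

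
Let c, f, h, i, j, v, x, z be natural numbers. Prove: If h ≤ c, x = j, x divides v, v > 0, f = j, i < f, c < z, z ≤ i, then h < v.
h ≤ c and c < z, thus h < z. Since z ≤ i, h < i. Because f = j and i < f, i < j. h < i, so h < j. Since x = j and x divides v, j divides v. v > 0, so j ≤ v. h < j, so h < v.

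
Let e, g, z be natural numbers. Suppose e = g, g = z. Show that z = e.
Since e = g and g = z, e = z. Then z = e.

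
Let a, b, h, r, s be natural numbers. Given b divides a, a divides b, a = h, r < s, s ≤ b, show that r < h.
b divides a and a divides b, hence b = a. a = h, so b = h. Since r < s and s ≤ b, r < b. Because b = h, r < h.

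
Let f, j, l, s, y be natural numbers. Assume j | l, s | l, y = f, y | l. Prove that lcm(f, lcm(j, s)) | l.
y = f and y | l, so f | l. j | l and s | l, hence lcm(j, s) | l. f | l, so lcm(f, lcm(j, s)) | l.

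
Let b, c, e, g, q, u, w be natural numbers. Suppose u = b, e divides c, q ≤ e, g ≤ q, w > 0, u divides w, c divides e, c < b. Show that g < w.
Since g ≤ q and q ≤ e, g ≤ e. c divides e and e divides c, thus c = e. c < b, so e < b. u = b and u divides w, therefore b divides w. w > 0, so b ≤ w. Because e < b, e < w. g ≤ e, so g < w.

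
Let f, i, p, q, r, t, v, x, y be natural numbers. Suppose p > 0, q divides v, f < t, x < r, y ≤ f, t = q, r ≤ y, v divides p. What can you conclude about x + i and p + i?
x + i < p + i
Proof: Because y ≤ f and f < t, y < t. Since r ≤ y, r < t. t = q, so r < q. x < r, so x < q. From q divides v and v divides p, q divides p. Since p > 0, q ≤ p. Since x < q, x < p. Then x + i < p + i.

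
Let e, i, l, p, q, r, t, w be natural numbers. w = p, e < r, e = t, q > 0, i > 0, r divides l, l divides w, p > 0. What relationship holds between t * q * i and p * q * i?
t * q * i < p * q * i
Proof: Since e = t and e < r, t < r. Since r divides l and l divides w, r divides w. Since w = p, r divides p. From p > 0, r ≤ p. Since t < r, t < p. Combined with q > 0, by multiplying by a positive, t * q < p * q. Combining with i > 0, by multiplying by a positive, t * q * i < p * q * i.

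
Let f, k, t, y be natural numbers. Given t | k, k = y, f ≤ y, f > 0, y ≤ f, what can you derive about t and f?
t ≤ f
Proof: y ≤ f and f ≤ y, therefore y = f. k = y, so k = f. t | k, so t | f. f > 0, so t ≤ f.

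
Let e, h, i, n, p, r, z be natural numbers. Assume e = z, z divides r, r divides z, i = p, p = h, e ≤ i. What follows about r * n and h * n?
r * n ≤ h * n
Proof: Since z divides r and r divides z, z = r. e = z, so e = r. From i = p and p = h, i = h. From e ≤ i, e ≤ h. e = r, so r ≤ h. By multiplying by a non-negative, r * n ≤ h * n.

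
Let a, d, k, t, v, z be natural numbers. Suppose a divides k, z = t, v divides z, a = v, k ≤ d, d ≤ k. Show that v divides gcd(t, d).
Because z = t and v divides z, v divides t. k ≤ d and d ≤ k, so k = d. Since a = v and a divides k, v divides k. k = d, so v divides d. Since v divides t, v divides gcd(t, d).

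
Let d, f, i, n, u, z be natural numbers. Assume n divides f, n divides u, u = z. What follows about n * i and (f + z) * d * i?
n * i divides (f + z) * d * i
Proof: u = z and n divides u, hence n divides z. Since n divides f, n divides f + z. Then n divides (f + z) * d. Then n * i divides (f + z) * d * i.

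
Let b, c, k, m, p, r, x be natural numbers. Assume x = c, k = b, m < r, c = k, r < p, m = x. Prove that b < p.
x = c and c = k, hence x = k. Since k = b, x = b. Because m = x and m < r, x < r. Since r < p, x < p. Since x = b, b < p.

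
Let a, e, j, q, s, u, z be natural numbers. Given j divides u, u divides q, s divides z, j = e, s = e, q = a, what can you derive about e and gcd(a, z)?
e divides gcd(a, z)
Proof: From j = e and j divides u, e divides u. q = a and u divides q, thus u divides a. Since e divides u, e divides a. From s = e and s divides z, e divides z. Since e divides a, e divides gcd(a, z).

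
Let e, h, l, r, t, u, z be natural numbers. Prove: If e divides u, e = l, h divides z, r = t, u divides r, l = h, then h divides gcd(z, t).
From e = l and e divides u, l divides u. Because u divides r, l divides r. r = t, so l divides t. l = h, so h divides t. Since h divides z, h divides gcd(z, t).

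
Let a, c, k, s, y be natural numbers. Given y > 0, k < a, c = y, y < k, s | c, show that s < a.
c = y and s | c, thus s | y. y > 0, so s ≤ y. Since y < k, s < k. Since k < a, s < a.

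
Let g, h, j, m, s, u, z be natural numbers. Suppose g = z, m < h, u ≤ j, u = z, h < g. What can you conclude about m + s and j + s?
m + s < j + s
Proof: m < h and h < g, therefore m < g. Since g = z, m < z. u = z and u ≤ j, hence z ≤ j. m < z, so m < j. Then m + s < j + s.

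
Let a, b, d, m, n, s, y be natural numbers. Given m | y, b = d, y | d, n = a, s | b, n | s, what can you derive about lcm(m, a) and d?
lcm(m, a) | d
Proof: m | y and y | d, so m | d. Because n | s and s | b, n | b. Since n = a, a | b. b = d, so a | d. m | d, so lcm(m, a) | d.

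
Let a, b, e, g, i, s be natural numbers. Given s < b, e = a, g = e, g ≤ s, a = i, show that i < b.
Because e = a and a = i, e = i. From g = e and g ≤ s, e ≤ s. From s < b, e < b. Since e = i, i < b.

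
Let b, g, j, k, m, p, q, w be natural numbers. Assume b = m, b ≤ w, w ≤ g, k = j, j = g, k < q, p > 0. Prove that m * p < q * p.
From b = m and b ≤ w, m ≤ w. w ≤ g, so m ≤ g. k = j and j = g, therefore k = g. Since k < q, g < q. Since m ≤ g, m < q. p > 0, so m * p < q * p.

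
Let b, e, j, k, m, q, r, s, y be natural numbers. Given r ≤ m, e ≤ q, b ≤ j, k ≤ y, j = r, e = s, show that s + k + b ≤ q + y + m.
e = s and e ≤ q, therefore s ≤ q. k ≤ y, so s + k ≤ q + y. j = r and b ≤ j, so b ≤ r. r ≤ m, so b ≤ m. From s + k ≤ q + y, s + k + b ≤ q + y + m.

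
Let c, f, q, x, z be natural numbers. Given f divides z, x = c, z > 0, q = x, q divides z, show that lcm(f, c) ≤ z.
q = x and x = c, so q = c. q divides z, so c divides z. f divides z, so lcm(f, c) divides z. Since z > 0, lcm(f, c) ≤ z.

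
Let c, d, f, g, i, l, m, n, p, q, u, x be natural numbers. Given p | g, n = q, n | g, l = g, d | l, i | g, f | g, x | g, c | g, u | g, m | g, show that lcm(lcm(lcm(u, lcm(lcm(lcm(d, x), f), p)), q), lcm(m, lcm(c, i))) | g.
l = g and d | l, so d | g. x | g, so lcm(d, x) | g. f | g, so lcm(lcm(d, x), f) | g. p | g, so lcm(lcm(lcm(d, x), f), p) | g. u | g, so lcm(u, lcm(lcm(lcm(d, x), f), p)) | g. n = q and n | g, thus q | g. Since lcm(u, lcm(lcm(lcm(d, x), f), p)) | g, lcm(lcm(u, lcm(lcm(lcm(d, x), f), p)), q) | g. c | g and i | g, therefore lcm(c, i) | g. Because m | g, lcm(m, lcm(c, i)) | g. Since lcm(lcm(u, lcm(lcm(lcm(d, x), f), p)), q) | g, lcm(lcm(lcm(u, lcm(lcm(lcm(d, x), f), p)), q), lcm(m, lcm(c, i))) | g.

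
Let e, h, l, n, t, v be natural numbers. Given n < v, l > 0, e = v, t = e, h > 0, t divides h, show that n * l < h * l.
From t = e and t divides h, e divides h. Since h > 0, e ≤ h. Since e = v, v ≤ h. n < v, so n < h. Since l > 0, by multiplying by a positive, n * l < h * l.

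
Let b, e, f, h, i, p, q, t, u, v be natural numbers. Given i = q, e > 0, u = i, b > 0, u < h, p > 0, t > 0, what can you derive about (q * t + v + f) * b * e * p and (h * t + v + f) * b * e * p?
(q * t + v + f) * b * e * p < (h * t + v + f) * b * e * p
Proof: u = i and i = q, thus u = q. u < h, so q < h. Since t > 0, by multiplying by a positive, q * t < h * t. Then q * t + v < h * t + v. Then q * t + v + f < h * t + v + f. From b > 0, by multiplying by a positive, (q * t + v + f) * b < (h * t + v + f) * b. Combined with e > 0, by multiplying by a positive, (q * t + v + f) * b * e < (h * t + v + f) * b * e. Combining with p > 0, by multiplying by a positive, (q * t + v + f) * b * e * p < (h * t + v + f) * b * e * p.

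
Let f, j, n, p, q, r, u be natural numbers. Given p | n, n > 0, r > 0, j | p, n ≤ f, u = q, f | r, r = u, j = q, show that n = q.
f | r and r > 0, thus f ≤ r. From r = u, f ≤ u. Since u = q, f ≤ q. From n ≤ f, n ≤ q. j = q and j | p, so q | p. Since p | n, q | n. From n > 0, q ≤ n. Since n ≤ q, n = q.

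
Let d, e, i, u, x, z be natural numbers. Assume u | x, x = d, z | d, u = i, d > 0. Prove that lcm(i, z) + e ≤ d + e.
x = d and u | x, hence u | d. u = i, so i | d. z | d, so lcm(i, z) | d. Since d > 0, lcm(i, z) ≤ d. Then lcm(i, z) + e ≤ d + e.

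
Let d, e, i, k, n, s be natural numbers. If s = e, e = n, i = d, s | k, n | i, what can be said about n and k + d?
n | k + d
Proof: Since s = e and s | k, e | k. Since e = n, n | k. From i = d and n | i, n | d. n | k, so n | k + d.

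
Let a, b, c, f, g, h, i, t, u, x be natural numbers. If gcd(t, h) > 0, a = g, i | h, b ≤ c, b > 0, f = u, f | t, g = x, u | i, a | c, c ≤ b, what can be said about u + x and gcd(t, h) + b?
u + x ≤ gcd(t, h) + b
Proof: From f = u and f | t, u | t. Since u | i and i | h, u | h. Since u | t, u | gcd(t, h). Since gcd(t, h) > 0, u ≤ gcd(t, h). From a = g and g = x, a = x. c ≤ b and b ≤ c, therefore c = b. Since a | c, a | b. b > 0, so a ≤ b. Since a = x, x ≤ b. Since u ≤ gcd(t, h), u + x ≤ gcd(t, h) + b.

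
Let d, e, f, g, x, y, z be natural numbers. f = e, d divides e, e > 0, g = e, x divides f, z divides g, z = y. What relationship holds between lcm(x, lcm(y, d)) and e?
lcm(x, lcm(y, d)) ≤ e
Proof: From f = e and x divides f, x divides e. From g = e and z divides g, z divides e. Because z = y, y divides e. d divides e, so lcm(y, d) divides e. x divides e, so lcm(x, lcm(y, d)) divides e. Since e > 0, lcm(x, lcm(y, d)) ≤ e.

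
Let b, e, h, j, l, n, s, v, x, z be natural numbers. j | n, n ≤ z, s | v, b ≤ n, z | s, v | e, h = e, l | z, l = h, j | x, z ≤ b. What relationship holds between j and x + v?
j | x + v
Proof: Since z ≤ b and b ≤ n, z ≤ n. Since n ≤ z, n = z. z | s and s | v, therefore z | v. Because l = h and l | z, h | z. Since h = e, e | z. Because v | e, v | z. z | v, so z = v. n = z, so n = v. Since j | n, j | v. j | x, so j | x + v.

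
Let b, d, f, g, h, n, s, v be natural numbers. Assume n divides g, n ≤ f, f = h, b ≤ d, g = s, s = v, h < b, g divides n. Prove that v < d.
Because g = s and s = v, g = v. n divides g and g divides n, so n = g. n ≤ f, so g ≤ f. From f = h, g ≤ h. h < b, so g < b. Since g = v, v < b. Since b ≤ d, v < d.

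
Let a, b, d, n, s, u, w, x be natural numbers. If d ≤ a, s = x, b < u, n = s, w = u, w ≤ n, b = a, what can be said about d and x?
d < x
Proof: b = a and b < u, hence a < u. d ≤ a, so d < u. n = s and s = x, therefore n = x. w = u and w ≤ n, hence u ≤ n. Because n = x, u ≤ x. d < u, so d < x.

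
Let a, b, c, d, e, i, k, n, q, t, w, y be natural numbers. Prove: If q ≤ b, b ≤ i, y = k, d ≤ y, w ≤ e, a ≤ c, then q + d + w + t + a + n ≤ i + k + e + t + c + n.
From q ≤ b and b ≤ i, q ≤ i. y = k and d ≤ y, therefore d ≤ k. Because w ≤ e, w + t ≤ e + t. d ≤ k, so d + w + t ≤ k + e + t. From a ≤ c, d + w + t + a ≤ k + e + t + c. Then d + w + t + a + n ≤ k + e + t + c + n. Since q ≤ i, q + d + w + t + a + n ≤ i + k + e + t + c + n.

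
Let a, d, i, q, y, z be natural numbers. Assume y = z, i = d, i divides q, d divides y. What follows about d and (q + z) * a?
d divides (q + z) * a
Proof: Because i = d and i divides q, d divides q. Because y = z and d divides y, d divides z. Since d divides q, d divides q + z. Then d divides (q + z) * a.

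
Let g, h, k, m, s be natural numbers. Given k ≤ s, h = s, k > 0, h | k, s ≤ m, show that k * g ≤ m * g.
h = s and h | k, hence s | k. k > 0, so s ≤ k. Since k ≤ s, s = k. Since s ≤ m, k ≤ m. Then k * g ≤ m * g.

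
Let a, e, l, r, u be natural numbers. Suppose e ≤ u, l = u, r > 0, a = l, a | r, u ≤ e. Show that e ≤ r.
Since u ≤ e and e ≤ u, u = e. a = l and l = u, so a = u. a | r and r > 0, thus a ≤ r. a = u, so u ≤ r. u = e, so e ≤ r.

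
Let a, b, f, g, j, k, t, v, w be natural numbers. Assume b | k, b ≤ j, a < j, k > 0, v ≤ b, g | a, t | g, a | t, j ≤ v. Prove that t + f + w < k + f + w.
From t | g and g | a, t | a. Since a | t, a = t. a < j, so t < j. j ≤ v and v ≤ b, hence j ≤ b. b ≤ j, so b = j. Because b | k, j | k. Since k > 0, j ≤ k. t < j, so t < k. Then t + f < k + f. Then t + f + w < k + f + w.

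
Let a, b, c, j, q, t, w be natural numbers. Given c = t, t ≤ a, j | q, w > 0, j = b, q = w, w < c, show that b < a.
j = b and j | q, hence b | q. Since q = w, b | w. Because w > 0, b ≤ w. From c = t and w < c, w < t. t ≤ a, so w < a. b ≤ w, so b < a.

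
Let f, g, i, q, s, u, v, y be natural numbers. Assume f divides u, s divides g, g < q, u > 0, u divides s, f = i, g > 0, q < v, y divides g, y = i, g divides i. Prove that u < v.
y = i and y divides g, hence i divides g. Since g divides i, i = g. f = i, so f = g. Because f divides u and u > 0, f ≤ u. Since f = g, g ≤ u. u divides s and s divides g, so u divides g. From g > 0, u ≤ g. Since g ≤ u, g = u. g < q and q < v, so g < v. Since g = u, u < v.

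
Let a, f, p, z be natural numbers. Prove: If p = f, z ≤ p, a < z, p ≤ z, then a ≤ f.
z ≤ p and p ≤ z, so z = p. Because p = f, z = f. Since a < z, a < f. Then a ≤ f.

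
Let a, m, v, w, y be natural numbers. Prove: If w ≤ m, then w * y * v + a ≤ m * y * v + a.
w ≤ m, therefore w * y ≤ m * y. Then w * y * v ≤ m * y * v. Then w * y * v + a ≤ m * y * v + a.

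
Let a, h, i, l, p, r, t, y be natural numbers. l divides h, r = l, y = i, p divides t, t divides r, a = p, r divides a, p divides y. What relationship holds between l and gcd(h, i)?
l divides gcd(h, i)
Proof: p divides t and t divides r, hence p divides r. Because a = p and r divides a, r divides p. Since p divides r, p = r. Since p divides y, r divides y. y = i, so r divides i. r = l, so l divides i. l divides h, so l divides gcd(h, i).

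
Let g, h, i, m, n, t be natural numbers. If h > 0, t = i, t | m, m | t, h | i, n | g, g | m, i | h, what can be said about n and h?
n ≤ h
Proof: From i | h and h | i, i = h. Since m | t and t | m, m = t. From g | m, g | t. t = i, so g | i. i = h, so g | h. n | g, so n | h. From h > 0, n ≤ h.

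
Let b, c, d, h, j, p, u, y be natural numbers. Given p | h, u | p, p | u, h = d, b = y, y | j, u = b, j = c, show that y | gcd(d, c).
u = b and b = y, hence u = y. Because p | u and u | p, p = u. h = d and p | h, so p | d. p = u, so u | d. u = y, so y | d. j = c and y | j, thus y | c. Since y | d, y | gcd(d, c).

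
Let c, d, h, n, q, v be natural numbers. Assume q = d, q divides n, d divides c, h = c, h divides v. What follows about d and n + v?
d divides n + v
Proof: Since q = d and q divides n, d divides n. h = c and h divides v, therefore c divides v. d divides c, so d divides v. From d divides n, d divides n + v.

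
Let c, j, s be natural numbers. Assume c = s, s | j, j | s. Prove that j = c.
s | j and j | s, thus s = j. From c = s, c = j. Then j = c.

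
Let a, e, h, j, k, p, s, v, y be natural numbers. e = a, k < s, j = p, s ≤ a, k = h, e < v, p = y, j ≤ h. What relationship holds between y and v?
y < v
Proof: Because j = p and j ≤ h, p ≤ h. Because p = y, y ≤ h. Since k = h and k < s, h < s. s ≤ a, so h < a. Since e = a and e < v, a < v. Since h < a, h < v. From y ≤ h, y < v.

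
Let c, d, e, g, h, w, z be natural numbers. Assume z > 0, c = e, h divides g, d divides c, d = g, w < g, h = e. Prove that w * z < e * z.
d = g and d divides c, so g divides c. Because c = e, g divides e. h = e and h divides g, hence e divides g. Because g divides e, g = e. From w < g, w < e. Using z > 0, by multiplying by a positive, w * z < e * z.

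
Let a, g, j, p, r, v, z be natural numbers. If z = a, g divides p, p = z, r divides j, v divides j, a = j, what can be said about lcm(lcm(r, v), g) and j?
lcm(lcm(r, v), g) divides j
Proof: From r divides j and v divides j, lcm(r, v) divides j. From p = z and z = a, p = a. a = j, so p = j. g divides p, so g divides j. Since lcm(r, v) divides j, lcm(lcm(r, v), g) divides j.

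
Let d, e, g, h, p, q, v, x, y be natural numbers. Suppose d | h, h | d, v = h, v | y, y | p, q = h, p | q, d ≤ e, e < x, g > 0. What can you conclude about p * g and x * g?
p * g < x * g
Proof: d | h and h | d, hence d = h. v | y and y | p, so v | p. v = h, so h | p. q = h and p | q, thus p | h. h | p, so h = p. d = h, so d = p. Because d ≤ e and e < x, d < x. Since d = p, p < x. Since g > 0, p * g < x * g.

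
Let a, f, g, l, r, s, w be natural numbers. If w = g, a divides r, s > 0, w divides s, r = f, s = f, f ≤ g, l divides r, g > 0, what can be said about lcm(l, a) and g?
lcm(l, a) ≤ g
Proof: Because w = g and w divides s, g divides s. Since s > 0, g ≤ s. Since s = f, g ≤ f. Since f ≤ g, f = g. Since r = f, r = g. Since l divides r and a divides r, lcm(l, a) divides r. Since r = g, lcm(l, a) divides g. g > 0, so lcm(l, a) ≤ g.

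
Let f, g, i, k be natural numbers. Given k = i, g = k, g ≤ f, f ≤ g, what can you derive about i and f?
i = f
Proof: f ≤ g and g ≤ f, hence f = g. Since g = k, f = k. Since k = i, f = i. Then i = f.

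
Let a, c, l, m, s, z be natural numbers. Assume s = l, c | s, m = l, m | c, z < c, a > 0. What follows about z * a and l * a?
z * a < l * a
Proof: Because s = l and c | s, c | l. From m = l and m | c, l | c. Since c | l, c = l. Since z < c, z < l. From a > 0, z * a < l * a.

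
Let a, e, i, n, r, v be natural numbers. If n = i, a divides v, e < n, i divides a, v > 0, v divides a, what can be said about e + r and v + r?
e + r < v + r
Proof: n = i and e < n, therefore e < i. Since a divides v and v divides a, a = v. Since i divides a, i divides v. v > 0, so i ≤ v. Since e < i, e < v. Then e + r < v + r.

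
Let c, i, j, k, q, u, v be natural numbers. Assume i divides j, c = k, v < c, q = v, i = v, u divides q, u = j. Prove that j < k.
i = v and i divides j, hence v divides j. u = j and u divides q, thus j divides q. Since q = v, j divides v. Because v divides j, v = j. From c = k and v < c, v < k. Since v = j, j < k.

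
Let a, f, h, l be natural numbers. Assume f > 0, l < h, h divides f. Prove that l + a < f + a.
h divides f and f > 0, so h ≤ f. l < h, so l < f. Then l + a < f + a.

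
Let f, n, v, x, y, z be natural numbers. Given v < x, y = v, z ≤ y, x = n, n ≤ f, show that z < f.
y = v and z ≤ y, hence z ≤ v. Because x = n and v < x, v < n. Since z ≤ v, z < n. n ≤ f, so z < f.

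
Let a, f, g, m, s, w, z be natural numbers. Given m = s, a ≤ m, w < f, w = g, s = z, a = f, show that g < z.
Because m = s and s = z, m = z. Since w = g and w < f, g < f. a = f and a ≤ m, thus f ≤ m. g < f, so g < m. m = z, so g < z.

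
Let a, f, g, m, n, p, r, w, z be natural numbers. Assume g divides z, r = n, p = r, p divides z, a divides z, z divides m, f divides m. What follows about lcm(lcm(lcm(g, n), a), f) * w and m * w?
lcm(lcm(lcm(g, n), a), f) * w divides m * w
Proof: Because p = r and p divides z, r divides z. r = n, so n divides z. Since g divides z, lcm(g, n) divides z. Because a divides z, lcm(lcm(g, n), a) divides z. z divides m, so lcm(lcm(g, n), a) divides m. f divides m, so lcm(lcm(lcm(g, n), a), f) divides m. Then lcm(lcm(lcm(g, n), a), f) * w divides m * w.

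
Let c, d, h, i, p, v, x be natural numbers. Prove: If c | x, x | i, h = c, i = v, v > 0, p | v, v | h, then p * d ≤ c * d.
h = c and v | h, so v | c. c | x and x | i, so c | i. Since i = v, c | v. v | c, so v = c. p | v and v > 0, therefore p ≤ v. v = c, so p ≤ c. Then p * d ≤ c * d.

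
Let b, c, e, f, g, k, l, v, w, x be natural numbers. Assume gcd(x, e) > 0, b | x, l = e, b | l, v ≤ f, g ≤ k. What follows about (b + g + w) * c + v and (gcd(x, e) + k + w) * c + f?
(b + g + w) * c + v ≤ (gcd(x, e) + k + w) * c + f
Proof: Because l = e and b | l, b | e. Since b | x, b | gcd(x, e). gcd(x, e) > 0, so b ≤ gcd(x, e). g ≤ k, therefore g + w ≤ k + w. Since b ≤ gcd(x, e), b + g + w ≤ gcd(x, e) + k + w. Then (b + g + w) * c ≤ (gcd(x, e) + k + w) * c. From v ≤ f, (b + g + w) * c + v ≤ (gcd(x, e) + k + w) * c + f.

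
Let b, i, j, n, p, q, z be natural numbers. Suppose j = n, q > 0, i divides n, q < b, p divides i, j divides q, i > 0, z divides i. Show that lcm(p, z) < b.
p divides i and z divides i, therefore lcm(p, z) divides i. From i > 0, lcm(p, z) ≤ i. From j = n and j divides q, n divides q. Since i divides n, i divides q. From q > 0, i ≤ q. Since lcm(p, z) ≤ i, lcm(p, z) ≤ q. Since q < b, lcm(p, z) < b.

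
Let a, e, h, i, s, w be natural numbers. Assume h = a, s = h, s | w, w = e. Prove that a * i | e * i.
s = h and h = a, thus s = a. From s | w, a | w. Since w = e, a | e. Then a * i | e * i.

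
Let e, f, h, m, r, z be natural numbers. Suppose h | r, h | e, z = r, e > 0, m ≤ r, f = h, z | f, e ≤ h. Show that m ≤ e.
Since f = h and z | f, z | h. z = r, so r | h. From h | r, r = h. Because h | e and e > 0, h ≤ e. Since e ≤ h, h = e. Since r = h, r = e. Since m ≤ r, m ≤ e.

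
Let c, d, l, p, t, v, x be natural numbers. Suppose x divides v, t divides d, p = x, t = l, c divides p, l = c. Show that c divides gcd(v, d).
p = x and c divides p, therefore c divides x. Since x divides v, c divides v. t = l and t divides d, therefore l divides d. l = c, so c divides d. Since c divides v, c divides gcd(v, d).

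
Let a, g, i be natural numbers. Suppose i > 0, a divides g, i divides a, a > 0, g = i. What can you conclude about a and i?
a = i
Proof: Since g = i and a divides g, a divides i. i > 0, so a ≤ i. i divides a and a > 0, so i ≤ a. a ≤ i, so a = i.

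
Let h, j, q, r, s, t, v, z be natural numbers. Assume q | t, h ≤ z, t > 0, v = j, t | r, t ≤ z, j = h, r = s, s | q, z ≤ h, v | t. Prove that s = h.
Because s | q and q | t, s | t. r = s and t | r, therefore t | s. s | t, so s = t. z ≤ h and h ≤ z, therefore z = h. t ≤ z, so t ≤ h. v = j and v | t, hence j | t. t > 0, so j ≤ t. From j = h, h ≤ t. t ≤ h, so t = h. s = t, so s = h.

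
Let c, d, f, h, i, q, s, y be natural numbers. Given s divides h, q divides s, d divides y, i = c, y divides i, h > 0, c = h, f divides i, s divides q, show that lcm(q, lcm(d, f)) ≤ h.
Since s divides q and q divides s, s = q. s divides h, so q divides h. From i = c and c = h, i = h. Since d divides y and y divides i, d divides i. From f divides i, lcm(d, f) divides i. i = h, so lcm(d, f) divides h. Since q divides h, lcm(q, lcm(d, f)) divides h. Since h > 0, lcm(q, lcm(d, f)) ≤ h.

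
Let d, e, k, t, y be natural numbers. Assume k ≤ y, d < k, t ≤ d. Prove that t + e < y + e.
t ≤ d and d < k, therefore t < k. Since k ≤ y, t < y. Then t + e < y + e.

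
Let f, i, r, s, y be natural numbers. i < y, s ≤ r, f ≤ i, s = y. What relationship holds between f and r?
f < r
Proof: f ≤ i and i < y, hence f < y. Because s = y and s ≤ r, y ≤ r. f < y, so f < r.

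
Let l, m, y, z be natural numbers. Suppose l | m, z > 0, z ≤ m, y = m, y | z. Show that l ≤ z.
From y = m and y | z, m | z. Since z > 0, m ≤ z. z ≤ m, so m = z. l | m, so l | z. z > 0, so l ≤ z.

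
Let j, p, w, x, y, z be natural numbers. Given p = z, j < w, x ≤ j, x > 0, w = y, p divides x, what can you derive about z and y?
z < y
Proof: Because p divides x and x > 0, p ≤ x. p = z, so z ≤ x. From x ≤ j and j < w, x < w. w = y, so x < y. Since z ≤ x, z < y.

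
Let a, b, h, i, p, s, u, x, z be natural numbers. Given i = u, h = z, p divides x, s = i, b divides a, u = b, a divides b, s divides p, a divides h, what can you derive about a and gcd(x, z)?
a divides gcd(x, z)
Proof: Because b divides a and a divides b, b = a. Because u = b, u = a. From s = i and i = u, s = u. s divides p, so u divides p. p divides x, so u divides x. u = a, so a divides x. h = z and a divides h, thus a divides z. Since a divides x, a divides gcd(x, z).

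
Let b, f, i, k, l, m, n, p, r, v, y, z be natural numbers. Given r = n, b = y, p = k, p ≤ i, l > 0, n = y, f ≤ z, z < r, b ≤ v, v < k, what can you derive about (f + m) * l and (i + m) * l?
(f + m) * l < (i + m) * l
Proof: From r = n and n = y, r = y. Since z < r, z < y. f ≤ z, so f < y. p = k and p ≤ i, therefore k ≤ i. Since v < k, v < i. Since b ≤ v, b < i. b = y, so y < i. f < y, so f < i. Then f + m < i + m. Since l > 0, by multiplying by a positive, (f + m) * l < (i + m) * l.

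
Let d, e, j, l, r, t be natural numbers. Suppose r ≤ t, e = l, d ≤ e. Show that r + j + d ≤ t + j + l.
Since r ≤ t, r + j ≤ t + j. e = l and d ≤ e, hence d ≤ l. Since r + j ≤ t + j, r + j + d ≤ t + j + l.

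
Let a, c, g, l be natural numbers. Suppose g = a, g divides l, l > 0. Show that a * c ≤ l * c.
From g divides l and l > 0, g ≤ l. From g = a, a ≤ l. By multiplying by a non-negative, a * c ≤ l * c.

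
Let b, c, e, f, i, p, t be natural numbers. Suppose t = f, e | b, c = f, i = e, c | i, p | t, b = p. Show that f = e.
i = e and c | i, thus c | e. c = f, so f | e. b = p and e | b, therefore e | p. From t = f and p | t, p | f. Since e | p, e | f. Since f | e, f = e.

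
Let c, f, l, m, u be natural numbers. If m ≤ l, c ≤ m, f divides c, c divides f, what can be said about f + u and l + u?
f + u ≤ l + u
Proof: Because c divides f and f divides c, c = f. From c ≤ m, f ≤ m. m ≤ l, so f ≤ l. Then f + u ≤ l + u.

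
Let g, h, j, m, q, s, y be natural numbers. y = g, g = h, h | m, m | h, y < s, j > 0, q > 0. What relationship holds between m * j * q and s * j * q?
m * j * q < s * j * q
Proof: Since y = g and g = h, y = h. Because h | m and m | h, h = m. y = h, so y = m. Since y < s, m < s. Since j > 0, m * j < s * j. Since q > 0, m * j * q < s * j * q.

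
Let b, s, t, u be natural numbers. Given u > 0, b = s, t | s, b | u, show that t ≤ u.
b = s and b | u, therefore s | u. Since t | s, t | u. u > 0, so t ≤ u.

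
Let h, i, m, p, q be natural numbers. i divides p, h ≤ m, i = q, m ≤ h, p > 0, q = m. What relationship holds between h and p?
h ≤ p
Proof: m ≤ h and h ≤ m, hence m = h. q = m, so q = h. From i = q and i divides p, q divides p. p > 0, so q ≤ p. Because q = h, h ≤ p.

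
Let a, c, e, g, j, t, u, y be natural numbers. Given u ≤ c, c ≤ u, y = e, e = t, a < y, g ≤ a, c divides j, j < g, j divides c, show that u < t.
Since y = e and e = t, y = t. From j divides c and c divides j, j = c. c ≤ u and u ≤ c, so c = u. Since j = c, j = u. j < g, so u < g. g ≤ a and a < y, therefore g < y. Since u < g, u < y. y = t, so u < t.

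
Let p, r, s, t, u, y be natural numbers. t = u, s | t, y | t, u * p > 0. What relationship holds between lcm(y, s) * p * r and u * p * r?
lcm(y, s) * p * r ≤ u * p * r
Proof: y | t and s | t, so lcm(y, s) | t. t = u, so lcm(y, s) | u. Then lcm(y, s) * p | u * p. Since u * p > 0, lcm(y, s) * p ≤ u * p. Then lcm(y, s) * p * r ≤ u * p * r.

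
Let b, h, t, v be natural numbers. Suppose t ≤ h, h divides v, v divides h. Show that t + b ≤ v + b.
h divides v and v divides h, therefore h = v. t ≤ h, so t ≤ v. Then t + b ≤ v + b.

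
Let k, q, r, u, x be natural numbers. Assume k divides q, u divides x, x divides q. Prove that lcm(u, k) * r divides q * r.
u divides x and x divides q, hence u divides q. k divides q, so lcm(u, k) divides q. Then lcm(u, k) * r divides q * r.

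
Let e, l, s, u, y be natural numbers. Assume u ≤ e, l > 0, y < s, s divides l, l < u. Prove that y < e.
Since s divides l and l > 0, s ≤ l. Since l < u, s < u. u ≤ e, so s < e. Because y < s, y < e.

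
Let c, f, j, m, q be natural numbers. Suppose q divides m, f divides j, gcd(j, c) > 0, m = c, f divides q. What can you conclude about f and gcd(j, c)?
f ≤ gcd(j, c)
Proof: m = c and q divides m, so q divides c. Since f divides q, f divides c. f divides j, so f divides gcd(j, c). gcd(j, c) > 0, so f ≤ gcd(j, c).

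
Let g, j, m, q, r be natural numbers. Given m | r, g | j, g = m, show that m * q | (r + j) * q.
Since g = m and g | j, m | j. Since m | r, m | r + j. Then m * q | (r + j) * q.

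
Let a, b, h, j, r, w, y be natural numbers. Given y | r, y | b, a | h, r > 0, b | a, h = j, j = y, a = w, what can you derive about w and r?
w ≤ r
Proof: From y | b and b | a, y | a. h = j and a | h, hence a | j. j = y, so a | y. From y | a, y = a. Since y | r, a | r. r > 0, so a ≤ r. From a = w, w ≤ r.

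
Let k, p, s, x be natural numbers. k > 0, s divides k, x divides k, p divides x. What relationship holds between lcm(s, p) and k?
lcm(s, p) ≤ k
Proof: From p divides x and x divides k, p divides k. Since s divides k, lcm(s, p) divides k. Since k > 0, lcm(s, p) ≤ k.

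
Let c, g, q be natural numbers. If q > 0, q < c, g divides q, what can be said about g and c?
g < c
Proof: Since g divides q and q > 0, g ≤ q. Since q < c, g < c.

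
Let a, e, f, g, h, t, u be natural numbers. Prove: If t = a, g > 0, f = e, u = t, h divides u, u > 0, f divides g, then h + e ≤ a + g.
u = t and t = a, so u = a. h divides u and u > 0, therefore h ≤ u. u = a, so h ≤ a. Since f = e and f divides g, e divides g. g > 0, so e ≤ g. h ≤ a, so h + e ≤ a + g.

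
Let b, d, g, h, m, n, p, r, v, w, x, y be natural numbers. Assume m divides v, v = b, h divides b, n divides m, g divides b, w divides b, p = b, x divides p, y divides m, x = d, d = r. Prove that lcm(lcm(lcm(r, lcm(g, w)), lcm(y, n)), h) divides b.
Since x = d and d = r, x = r. p = b and x divides p, hence x divides b. Since x = r, r divides b. g divides b and w divides b, thus lcm(g, w) divides b. Since r divides b, lcm(r, lcm(g, w)) divides b. From y divides m and n divides m, lcm(y, n) divides m. Since v = b and m divides v, m divides b. lcm(y, n) divides m, so lcm(y, n) divides b. Since lcm(r, lcm(g, w)) divides b, lcm(lcm(r, lcm(g, w)), lcm(y, n)) divides b. Since h divides b, lcm(lcm(lcm(r, lcm(g, w)), lcm(y, n)), h) divides b.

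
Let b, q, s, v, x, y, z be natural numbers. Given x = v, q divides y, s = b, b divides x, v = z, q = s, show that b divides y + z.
From q = s and s = b, q = b. q divides y, so b divides y. x = v and b divides x, thus b divides v. Since v = z, b divides z. Since b divides y, b divides y + z.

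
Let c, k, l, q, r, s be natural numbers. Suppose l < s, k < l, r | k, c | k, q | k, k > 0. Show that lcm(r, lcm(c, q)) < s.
From c | k and q | k, lcm(c, q) | k. From r | k, lcm(r, lcm(c, q)) | k. k > 0, so lcm(r, lcm(c, q)) ≤ k. k < l, so lcm(r, lcm(c, q)) < l. Since l < s, lcm(r, lcm(c, q)) < s.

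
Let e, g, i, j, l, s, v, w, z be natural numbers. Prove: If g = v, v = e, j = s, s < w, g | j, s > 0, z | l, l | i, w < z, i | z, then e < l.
Since g = v and v = e, g = e. l | i and i | z, thus l | z. From z | l, z = l. j = s and g | j, so g | s. Since s > 0, g ≤ s. s < w, so g < w. w < z, so g < z. z = l, so g < l. g = e, so e < l.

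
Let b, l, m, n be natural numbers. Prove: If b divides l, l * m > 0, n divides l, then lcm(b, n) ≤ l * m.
Because b divides l and n divides l, lcm(b, n) divides l. Then lcm(b, n) divides l * m. Since l * m > 0, lcm(b, n) ≤ l * m.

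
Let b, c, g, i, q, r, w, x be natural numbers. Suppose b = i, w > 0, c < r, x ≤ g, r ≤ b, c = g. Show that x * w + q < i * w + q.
c = g and c < r, hence g < r. Because x ≤ g, x < r. b = i and r ≤ b, hence r ≤ i. Since x < r, x < i. Using w > 0, by multiplying by a positive, x * w < i * w. Then x * w + q < i * w + q.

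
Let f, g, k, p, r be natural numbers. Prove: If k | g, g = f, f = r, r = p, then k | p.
g = f and f = r, so g = r. Because k | g, k | r. Since r = p, k | p.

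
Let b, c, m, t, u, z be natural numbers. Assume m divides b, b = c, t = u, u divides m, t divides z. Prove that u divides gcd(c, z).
b = c and m divides b, so m divides c. u divides m, so u divides c. Since t = u and t divides z, u divides z. From u divides c, u divides gcd(c, z).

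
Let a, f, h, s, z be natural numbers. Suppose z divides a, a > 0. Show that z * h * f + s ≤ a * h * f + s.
Because z divides a and a > 0, z ≤ a. By multiplying by a non-negative, z * h ≤ a * h. By multiplying by a non-negative, z * h * f ≤ a * h * f. Then z * h * f + s ≤ a * h * f + s.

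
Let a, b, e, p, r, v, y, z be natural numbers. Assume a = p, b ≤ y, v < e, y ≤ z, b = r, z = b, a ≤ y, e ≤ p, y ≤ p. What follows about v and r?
v < r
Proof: From z = b and y ≤ z, y ≤ b. b ≤ y, so y = b. b = r, so y = r. a = p and a ≤ y, so p ≤ y. Because y ≤ p, p = y. From v < e and e ≤ p, v < p. p = y, so v < y. Since y = r, v < r.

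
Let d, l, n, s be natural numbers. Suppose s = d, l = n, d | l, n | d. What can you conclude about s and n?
s = n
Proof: Because l = n and d | l, d | n. Because n | d, d = n. s = d, so s = n.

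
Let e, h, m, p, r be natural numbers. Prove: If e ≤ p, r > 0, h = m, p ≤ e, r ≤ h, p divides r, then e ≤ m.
p ≤ e and e ≤ p, so p = e. p divides r and r > 0, thus p ≤ r. p = e, so e ≤ r. h = m and r ≤ h, therefore r ≤ m. Since e ≤ r, e ≤ m.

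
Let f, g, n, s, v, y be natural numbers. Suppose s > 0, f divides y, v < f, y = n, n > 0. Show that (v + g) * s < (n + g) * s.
y = n and f divides y, hence f divides n. Because n > 0, f ≤ n. v < f, so v < n. Then v + g < n + g. From s > 0, by multiplying by a positive, (v + g) * s < (n + g) * s.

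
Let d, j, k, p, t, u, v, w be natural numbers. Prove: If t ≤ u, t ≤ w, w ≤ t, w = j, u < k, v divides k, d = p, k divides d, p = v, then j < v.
t ≤ w and w ≤ t, so t = w. w = j, so t = j. d = p and k divides d, hence k divides p. p = v, so k divides v. v divides k, so k = v. Because u < k, u < v. Since t ≤ u, t < v. t = j, so j < v.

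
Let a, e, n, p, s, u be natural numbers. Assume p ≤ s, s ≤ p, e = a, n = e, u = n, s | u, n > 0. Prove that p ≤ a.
n = e and e = a, hence n = a. Since s ≤ p and p ≤ s, s = p. Since u = n and s | u, s | n. s = p, so p | n. Since n > 0, p ≤ n. Because n = a, p ≤ a.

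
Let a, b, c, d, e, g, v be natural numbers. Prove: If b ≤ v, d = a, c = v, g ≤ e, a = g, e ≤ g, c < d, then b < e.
g ≤ e and e ≤ g, hence g = e. d = a and a = g, hence d = g. c = v and c < d, therefore v < d. Since d = g, v < g. Since b ≤ v, b < g. Since g = e, b < e.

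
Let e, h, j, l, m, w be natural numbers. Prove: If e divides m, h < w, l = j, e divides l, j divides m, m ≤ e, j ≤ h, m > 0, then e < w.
Because e divides m and m > 0, e ≤ m. Because m ≤ e, m = e. j divides m, so j divides e. l = j and e divides l, thus e divides j. Since j divides e, j = e. From j ≤ h and h < w, j < w. Since j = e, e < w.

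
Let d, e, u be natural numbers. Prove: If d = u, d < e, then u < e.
From d = u and d < e, by substitution, u < e.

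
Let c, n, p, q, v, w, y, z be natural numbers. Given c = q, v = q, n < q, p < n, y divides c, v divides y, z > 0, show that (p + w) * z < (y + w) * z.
v = q and v divides y, hence q divides y. c = q and y divides c, thus y divides q. Since q divides y, q = y. p < n and n < q, hence p < q. Since q = y, p < y. Then p + w < y + w. From z > 0, by multiplying by a positive, (p + w) * z < (y + w) * z.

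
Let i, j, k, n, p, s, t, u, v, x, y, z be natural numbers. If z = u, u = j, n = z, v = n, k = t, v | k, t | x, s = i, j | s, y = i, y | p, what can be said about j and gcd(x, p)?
j | gcd(x, p)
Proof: z = u and u = j, so z = j. k = t and v | k, so v | t. Since v = n, n | t. t | x, so n | x. Since n = z, z | x. Since z = j, j | x. Because s = i and j | s, j | i. Because y = i and y | p, i | p. From j | i, j | p. j | x, so j | gcd(x, p).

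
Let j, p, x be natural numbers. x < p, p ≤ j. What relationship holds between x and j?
x < j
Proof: x < p and p ≤ j. By transitivity, x < j.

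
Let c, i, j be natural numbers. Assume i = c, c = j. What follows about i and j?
i = j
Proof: i = c and c = j. By transitivity, i = j.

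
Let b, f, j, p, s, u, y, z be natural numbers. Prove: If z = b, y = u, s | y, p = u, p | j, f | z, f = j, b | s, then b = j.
b | s and s | y, thus b | y. Since y = u, b | u. p = u and p | j, therefore u | j. Since b | u, b | j. z = b and f | z, thus f | b. f = j, so j | b. Since b | j, b = j.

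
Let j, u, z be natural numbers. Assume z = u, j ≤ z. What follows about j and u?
j ≤ u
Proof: Since z = u and j ≤ z, by substitution, j ≤ u.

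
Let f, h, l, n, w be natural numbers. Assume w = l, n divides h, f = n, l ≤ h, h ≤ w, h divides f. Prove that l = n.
w = l and h ≤ w, so h ≤ l. l ≤ h, so l = h. f = n and h divides f, thus h divides n. Since n divides h, h = n. l = h, so l = n.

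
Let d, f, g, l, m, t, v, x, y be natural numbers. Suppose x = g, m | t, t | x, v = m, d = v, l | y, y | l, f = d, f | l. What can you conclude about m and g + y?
m | g + y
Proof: m | t and t | x, therefore m | x. x = g, so m | g. Since l | y and y | l, l = y. Since f = d and f | l, d | l. Since l = y, d | y. d = v, so v | y. v = m, so m | y. Since m | g, m | g + y.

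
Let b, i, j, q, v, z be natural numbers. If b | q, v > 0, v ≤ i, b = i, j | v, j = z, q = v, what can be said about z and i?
z ≤ i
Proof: q = v and b | q, so b | v. v > 0, so b ≤ v. b = i, so i ≤ v. Because v ≤ i, v = i. j = z and j | v, therefore z | v. Since v > 0, z ≤ v. Since v = i, z ≤ i.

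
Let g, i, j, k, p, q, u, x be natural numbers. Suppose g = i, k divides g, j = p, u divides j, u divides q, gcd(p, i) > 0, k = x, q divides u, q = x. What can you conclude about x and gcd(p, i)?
x ≤ gcd(p, i)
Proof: u divides q and q divides u, thus u = q. j = p and u divides j, therefore u divides p. u = q, so q divides p. q = x, so x divides p. k = x and k divides g, so x divides g. Since g = i, x divides i. From x divides p, x divides gcd(p, i). Since gcd(p, i) > 0, x ≤ gcd(p, i).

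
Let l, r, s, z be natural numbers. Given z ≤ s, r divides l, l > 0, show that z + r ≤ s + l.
r divides l and l > 0, so r ≤ l. z ≤ s, so z + r ≤ s + l.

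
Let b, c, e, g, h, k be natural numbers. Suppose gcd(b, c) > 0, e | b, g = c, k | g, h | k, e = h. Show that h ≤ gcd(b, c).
Because e = h and e | b, h | b. g = c and k | g, thus k | c. Since h | k, h | c. Since h | b, h | gcd(b, c). Since gcd(b, c) > 0, h ≤ gcd(b, c).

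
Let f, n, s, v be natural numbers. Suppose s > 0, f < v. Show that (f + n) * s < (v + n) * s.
f < v, thus f + n < v + n. Since s > 0, by multiplying by a positive, (f + n) * s < (v + n) * s.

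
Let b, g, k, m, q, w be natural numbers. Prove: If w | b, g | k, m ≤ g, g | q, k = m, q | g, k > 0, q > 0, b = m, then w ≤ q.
g | k and k > 0, thus g ≤ k. k = m, so g ≤ m. m ≤ g, so m = g. Because g | q and q | g, g = q. From m = g, m = q. Since b = m and w | b, w | m. Since m = q, w | q. Since q > 0, w ≤ q.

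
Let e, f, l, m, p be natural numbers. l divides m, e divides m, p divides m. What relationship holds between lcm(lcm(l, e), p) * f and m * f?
lcm(lcm(l, e), p) * f divides m * f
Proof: Since l divides m and e divides m, lcm(l, e) divides m. Since p divides m, lcm(lcm(l, e), p) divides m. Then lcm(lcm(l, e), p) * f divides m * f.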